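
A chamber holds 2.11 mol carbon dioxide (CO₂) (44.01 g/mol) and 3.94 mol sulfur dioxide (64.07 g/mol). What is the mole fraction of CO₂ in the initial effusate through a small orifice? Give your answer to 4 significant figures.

Rate_i ∝ x_i/√M_i (Graham's law weighted by mole fraction), so the effusate composition follows n_i/√M_i.
Mole fraction of CO₂ in the effusate = (n_CO₂/√M_CO₂) / (n_CO₂/√M_CO₂ + n_SO₂/√M_SO₂)
= (2.11/√44.01) / (2.11/√44.01 + 3.94/√64.07) = 0.3181/(0.3181 + 0.4922) = 0.3925.

0.3925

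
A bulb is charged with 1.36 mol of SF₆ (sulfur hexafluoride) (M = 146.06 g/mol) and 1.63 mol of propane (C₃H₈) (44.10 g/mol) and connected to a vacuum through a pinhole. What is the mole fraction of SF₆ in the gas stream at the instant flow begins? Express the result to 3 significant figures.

0.314

Each component's effusion rate ∝ (its partial pressure)·(1/√M) ∝ n_i/√M_i.
x_SF₆(eff) = (n_SF₆/√M_SF₆) / (n_SF₆/√M_SF₆ + n_C₃H₈/√M_C₃H₈)
= (1.36/√146.06) / (1.36/√146.06 + 1.63/√44.10) = 0.1125/(0.1125 + 0.2455) = 0.314.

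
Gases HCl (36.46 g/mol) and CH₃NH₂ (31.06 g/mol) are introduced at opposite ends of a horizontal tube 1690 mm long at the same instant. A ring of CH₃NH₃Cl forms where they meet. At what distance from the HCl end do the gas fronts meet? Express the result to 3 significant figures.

The fronts meet when d_HCl + d_CH₃NH₂ = L with d_HCl/d_CH₃NH₂ = √(M_CH₃NH₂/M_HCl) (Graham's law). Here √(M_CH₃NH₂/M_HCl) = √(31.06/36.46) = 0.9230.
With d_HCl + d_CH₃NH₂ = 1690 mm, d_CH₃NH₂ = 1690/(1 + 0.9230) = 878.8 mm.
d_HCl = 1690 − 878.8 = 811 mm.

811 mm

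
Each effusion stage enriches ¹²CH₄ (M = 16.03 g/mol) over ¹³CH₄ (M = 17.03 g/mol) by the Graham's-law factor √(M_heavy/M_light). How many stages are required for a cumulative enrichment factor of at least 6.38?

Per stage α = (17.03/16.03)^(1/2) = 1.06238^0.5, giving ln α = 0.03026.
Need α^N ≥ 6.38 ⇒ N ≥ ln(6.38) / ln α = 1.853 / 0.03026 = 61.25.
So at least 62 stages are needed.

62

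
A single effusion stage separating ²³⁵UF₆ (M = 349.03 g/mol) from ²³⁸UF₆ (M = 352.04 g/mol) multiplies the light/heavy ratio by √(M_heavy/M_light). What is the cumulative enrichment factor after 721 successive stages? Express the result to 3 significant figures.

The single-stage factor is √(M_heavy/M_light), so 721 stages give [√(352.04/349.03)]^721 = (352.04/349.03)^(721/2).
= 1.00862^(721/2) = 22.1.

22.1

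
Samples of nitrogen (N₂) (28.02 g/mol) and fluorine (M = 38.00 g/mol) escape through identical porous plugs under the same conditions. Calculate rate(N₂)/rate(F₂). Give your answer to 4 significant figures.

Graham's law gives rate_N₂/rate_F₂ = √(M_F₂/M_N₂) = √(38.00/28.02) = √1.356 = 1.165.

1.165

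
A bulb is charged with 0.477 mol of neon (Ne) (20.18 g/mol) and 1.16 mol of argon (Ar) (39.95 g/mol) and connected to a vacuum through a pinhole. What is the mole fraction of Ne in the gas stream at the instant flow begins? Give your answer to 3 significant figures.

0.367

Effusion rate of each component ∝ n_i/√M_i (partial pressure × 1/√M).
So x_Ne in the escaping gas = (n_Ne/√M_Ne) / Σ(n_i/√M_i)
= (0.477/√20.18) / (0.477/√20.18 + 1.16/√39.95) = 0.1062/(0.1062 + 0.1835) = 0.367.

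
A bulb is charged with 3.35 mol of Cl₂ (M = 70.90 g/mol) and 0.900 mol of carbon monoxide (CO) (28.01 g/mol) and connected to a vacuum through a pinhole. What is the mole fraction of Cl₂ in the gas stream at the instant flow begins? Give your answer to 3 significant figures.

The effusion rate of species i is ∝ p_i/√M_i ∝ n_i/√M_i.
So x_Cl₂ in the escaping gas = (n_Cl₂/√M_Cl₂) / Σ(n_i/√M_i)
= (3.35/√70.90) / (3.35/√70.90 + 0.900/√28.01) = 0.3979/(0.3979 + 0.1701) = 0.701.

0.701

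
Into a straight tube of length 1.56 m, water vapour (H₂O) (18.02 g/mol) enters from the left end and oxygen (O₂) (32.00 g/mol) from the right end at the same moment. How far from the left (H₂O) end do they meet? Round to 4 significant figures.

0.8912 m

Distances travelled in equal time are proportional to diffusion rates, so d_H₂O/d_O₂ = √(M_O₂/M_H₂O) = √(32.00/18.02) = 1.333.
With d_H₂O + d_O₂ = 1.56 m, d_O₂ = 1.56/(1 + 1.333) = 0.6688 m.
d_H₂O = 1.56 − 0.6688 = 0.8912 m.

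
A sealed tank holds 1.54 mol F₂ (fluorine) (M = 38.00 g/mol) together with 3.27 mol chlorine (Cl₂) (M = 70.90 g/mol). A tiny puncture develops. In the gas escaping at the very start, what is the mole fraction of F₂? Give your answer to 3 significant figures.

0.391

The effusion rate of species i is ∝ p_i/√M_i ∝ n_i/√M_i.
Mole fraction of F₂ in the effusate = (n_F₂/√M_F₂) / (n_F₂/√M_F₂ + n_Cl₂/√M_Cl₂)
= (1.54/√38.00) / (1.54/√38.00 + 3.27/√70.90) = 0.2498/(0.2498 + 0.3884) = 0.391.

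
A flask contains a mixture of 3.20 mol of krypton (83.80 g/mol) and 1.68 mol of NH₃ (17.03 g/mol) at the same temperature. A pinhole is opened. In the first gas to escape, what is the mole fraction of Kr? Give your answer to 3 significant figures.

Rate_i ∝ x_i/√M_i (Graham's law weighted by mole fraction), so the effusate composition follows n_i/√M_i.
Mole fraction of Kr in the effusate = (n_Kr/√M_Kr) / (n_Kr/√M_Kr + n_NH₃/√M_NH₃)
= (3.20/√83.80) / (3.20/√83.80 + 1.68/√17.03) = 0.3496/(0.3496 + 0.4071) = 0.462.

0.462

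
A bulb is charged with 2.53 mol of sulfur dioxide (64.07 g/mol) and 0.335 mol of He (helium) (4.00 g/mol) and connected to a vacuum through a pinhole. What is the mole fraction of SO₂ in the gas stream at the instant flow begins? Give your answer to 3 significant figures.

0.654

Each component's effusion rate ∝ (its partial pressure)·(1/√M) ∝ n_i/√M_i.
So x_SO₂ in the escaping gas = (n_SO₂/√M_SO₂) / Σ(n_i/√M_i)
= (2.53/√64.07) / (2.53/√64.07 + 0.335/√4.00) = 0.3161/(0.3161 + 0.1675) = 0.654.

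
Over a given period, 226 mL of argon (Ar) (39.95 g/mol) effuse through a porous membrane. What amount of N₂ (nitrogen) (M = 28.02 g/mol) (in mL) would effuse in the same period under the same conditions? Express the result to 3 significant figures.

By Graham's law, rate_N₂/rate_Ar = √(M_Ar/M_N₂) = √(39.95/28.02) = √1.426 = 1.194.
So the volume for N₂ is 226 × 1.194 = 270 mL.

270 mL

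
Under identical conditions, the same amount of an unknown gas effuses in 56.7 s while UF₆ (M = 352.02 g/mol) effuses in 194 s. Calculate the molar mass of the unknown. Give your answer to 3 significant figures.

Graham's law gives t_X/t_UF₆ = √(M_X/M_UF₆).
56.7/194 = 0.2923 = √(M_X/352.02)
M_X = 352.02 × 0.2923² = 352.02 × 0.08542 = 30.1 g/mol

30.1 g/mol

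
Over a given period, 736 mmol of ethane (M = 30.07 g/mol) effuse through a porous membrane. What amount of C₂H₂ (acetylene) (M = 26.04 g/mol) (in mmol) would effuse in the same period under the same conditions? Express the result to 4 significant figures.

790.9 mmol

Graham's law gives rate_C₂H₂/rate_C₂H₆ = √(M_C₂H₆/M_C₂H₂) = √(30.07/26.04) = √1.155 = 1.075.
So the amount for C₂H₂ is 736 × 1.075 = 790.9 mmol.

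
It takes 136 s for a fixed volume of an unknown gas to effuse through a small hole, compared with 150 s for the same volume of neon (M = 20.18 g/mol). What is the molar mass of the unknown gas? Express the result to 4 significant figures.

Using Graham's law: t_X/t_Ne = √(M_X/M_Ne).
136/150 = 0.9067 = √(M_X/20.18)
M_X = 20.18 × 0.9067² = 20.18 × 0.8220 = 16.59 g/mol

16.59 g/mol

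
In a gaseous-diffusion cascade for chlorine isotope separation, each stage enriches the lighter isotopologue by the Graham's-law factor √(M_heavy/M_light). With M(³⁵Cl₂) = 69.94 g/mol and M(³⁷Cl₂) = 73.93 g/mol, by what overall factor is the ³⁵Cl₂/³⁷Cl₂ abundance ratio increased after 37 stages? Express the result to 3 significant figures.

Each stage multiplies the ratio by α = √(73.93/69.94), so after 37 stages the overall factor is α^37 = (73.93/69.94)^(37/2).
= 1.05705^(37/2) = 2.79.

2.79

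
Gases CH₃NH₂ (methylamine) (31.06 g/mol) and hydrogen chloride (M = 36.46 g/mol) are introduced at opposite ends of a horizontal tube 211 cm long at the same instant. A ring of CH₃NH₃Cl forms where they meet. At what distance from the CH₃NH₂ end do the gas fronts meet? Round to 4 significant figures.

109.7 cm

Distances travelled in equal time are proportional to diffusion rates, so d_CH₃NH₂/d_HCl = √(M_HCl/M_CH₃NH₂) = √(36.46/31.06) = 1.083.
With d_CH₃NH₂ + d_HCl = 211 cm, d_HCl = 211/(1 + 1.083) = 101.3 cm.
d_CH₃NH₂ = 211 − 101.3 = 109.7 cm.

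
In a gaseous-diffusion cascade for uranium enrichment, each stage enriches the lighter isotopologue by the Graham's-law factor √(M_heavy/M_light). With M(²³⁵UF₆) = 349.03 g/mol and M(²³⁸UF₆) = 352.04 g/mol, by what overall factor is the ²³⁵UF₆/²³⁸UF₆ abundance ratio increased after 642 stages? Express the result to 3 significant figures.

Each stage multiplies the ratio by α = √(352.04/349.03), so after 642 stages the overall factor is α^642 = (352.04/349.03)^(642/2).
= 1.00862^321 = 15.7.

15.7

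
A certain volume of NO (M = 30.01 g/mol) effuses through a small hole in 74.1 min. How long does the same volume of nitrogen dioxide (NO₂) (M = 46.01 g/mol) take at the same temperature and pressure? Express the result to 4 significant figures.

By Graham's law, t_NO₂/t_NO = √(M_NO₂/M_NO) = √(46.01/30.01) = √1.533 = 1.238.
So the time for NO₂ is 74.1 × 1.238 = 91.75 min.

91.75 min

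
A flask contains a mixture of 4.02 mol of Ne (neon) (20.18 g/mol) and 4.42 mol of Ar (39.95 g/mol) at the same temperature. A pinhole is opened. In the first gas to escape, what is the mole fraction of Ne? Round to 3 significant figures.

0.561

Rate_i ∝ x_i/√M_i (Graham's law weighted by mole fraction), so the effusate composition follows n_i/√M_i.
So x_Ne in the escaping gas = (n_Ne/√M_Ne) / Σ(n_i/√M_i)
= (4.02/√20.18) / (4.02/√20.18 + 4.42/√39.95) = 0.8949/(0.8949 + 0.6993) = 0.561.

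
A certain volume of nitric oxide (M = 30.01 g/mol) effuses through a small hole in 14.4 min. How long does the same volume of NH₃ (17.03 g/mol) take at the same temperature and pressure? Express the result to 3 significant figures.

10.8 min

By Graham's law, t_NH₃/t_NO = √(M_NH₃/M_NO) = √(17.03/30.01) = √0.5675 = 0.7533.
So the time for NH₃ is 14.4 × 0.7533 = 10.8 min.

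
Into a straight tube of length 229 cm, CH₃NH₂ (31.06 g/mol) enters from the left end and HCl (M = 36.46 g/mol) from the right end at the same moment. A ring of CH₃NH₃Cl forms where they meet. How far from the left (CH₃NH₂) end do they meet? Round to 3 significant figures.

119 cm

Graham's law gives d_CH₃NH₂/d_HCl = rate_CH₃NH₂/rate_HCl = √(M_HCl/M_CH₃NH₂) = √(36.46/31.06) = 1.083.
With d_CH₃NH₂ + d_HCl = 229 cm, d_HCl = 229/(1 + 1.083) = 109.9 cm.
d_CH₃NH₂ = 229 − 109.9 = 119 cm.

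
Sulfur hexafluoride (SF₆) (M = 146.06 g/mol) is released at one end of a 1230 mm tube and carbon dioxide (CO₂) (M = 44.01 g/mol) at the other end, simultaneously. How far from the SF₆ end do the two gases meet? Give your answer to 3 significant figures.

436 mm

Distances travelled in equal time are proportional to diffusion rates, so d_SF₆/d_CO₂ = √(M_CO₂/M_SF₆) = √(44.01/146.06) = 0.5489.
With d_SF₆ + d_CO₂ = 1230 mm, d_CO₂ = 1230/(1 + 0.5489) = 794.1 mm.
d_SF₆ = 1230 − 794.1 = 436 mm.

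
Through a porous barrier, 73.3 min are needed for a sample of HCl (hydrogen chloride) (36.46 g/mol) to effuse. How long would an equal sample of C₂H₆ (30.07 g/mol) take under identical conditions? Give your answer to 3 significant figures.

66.6 min

Since effusion rate ∝ 1/√M, t_C₂H₆/t_HCl = √(M_C₂H₆/M_HCl) = √(30.07/36.46) = √0.8247 = 0.9082.
So the time for C₂H₆ is 73.3 × 0.9082 = 66.6 min.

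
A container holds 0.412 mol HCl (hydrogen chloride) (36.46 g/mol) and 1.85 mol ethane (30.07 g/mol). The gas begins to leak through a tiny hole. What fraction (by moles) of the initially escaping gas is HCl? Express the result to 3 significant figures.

0.168

Effusion rate of each component ∝ n_i/√M_i (partial pressure × 1/√M).
So x_HCl in the escaping gas = (n_HCl/√M_HCl) / Σ(n_i/√M_i)
= (0.412/√36.46) / (0.412/√36.46 + 1.85/√30.07) = 0.06823/(0.06823 + 0.3374) = 0.168.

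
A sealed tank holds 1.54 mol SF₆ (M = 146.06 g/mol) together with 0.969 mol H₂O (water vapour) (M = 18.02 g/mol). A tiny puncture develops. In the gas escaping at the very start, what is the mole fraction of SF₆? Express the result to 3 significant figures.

Rate_i ∝ x_i/√M_i (Graham's law weighted by mole fraction), so the effusate composition follows n_i/√M_i.
Mole fraction of SF₆ in the effusate = (n_SF₆/√M_SF₆) / (n_SF₆/√M_SF₆ + n_H₂O/√M_H₂O)
= (1.54/√146.06) / (1.54/√146.06 + 0.969/√18.02) = 0.1274/(0.1274 + 0.2283) = 0.358.

0.358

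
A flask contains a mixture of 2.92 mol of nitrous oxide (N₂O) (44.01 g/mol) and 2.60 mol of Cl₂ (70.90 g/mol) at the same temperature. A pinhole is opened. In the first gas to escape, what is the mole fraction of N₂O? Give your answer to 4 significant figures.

0.5877

Rate_i ∝ x_i/√M_i (Graham's law weighted by mole fraction), so the effusate composition follows n_i/√M_i.
So x_N₂O in the escaping gas = (n_N₂O/√M_N₂O) / Σ(n_i/√M_i)
= (2.92/√44.01) / (2.92/√44.01 + 2.60/√70.90) = 0.4402/(0.4402 + 0.3088) = 0.5877.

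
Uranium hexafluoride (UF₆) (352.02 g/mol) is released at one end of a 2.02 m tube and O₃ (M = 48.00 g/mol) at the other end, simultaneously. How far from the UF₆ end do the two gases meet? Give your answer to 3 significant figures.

The fronts meet when d_UF₆ + d_O₃ = L with d_UF₆/d_O₃ = √(M_O₃/M_UF₆) (Graham's law). Here √(M_O₃/M_UF₆) = √(48.00/352.02) = 0.3693.
With d_UF₆ + d_O₃ = 2.02 m, d_O₃ = 2.02/(1 + 0.3693) = 1.475 m.
d_UF₆ = 2.02 − 1.475 = 0.545 m.

0.545 m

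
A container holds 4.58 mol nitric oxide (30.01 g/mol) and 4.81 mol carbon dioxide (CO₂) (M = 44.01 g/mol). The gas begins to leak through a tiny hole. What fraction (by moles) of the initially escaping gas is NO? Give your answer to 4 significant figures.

Rate_i ∝ x_i/√M_i (Graham's law weighted by mole fraction), so the effusate composition follows n_i/√M_i.
So x_NO in the escaping gas = (n_NO/√M_NO) / Σ(n_i/√M_i)
= (4.58/√30.01) / (4.58/√30.01 + 4.81/√44.01) = 0.8361/(0.8361 + 0.7251) = 0.5356.

0.5356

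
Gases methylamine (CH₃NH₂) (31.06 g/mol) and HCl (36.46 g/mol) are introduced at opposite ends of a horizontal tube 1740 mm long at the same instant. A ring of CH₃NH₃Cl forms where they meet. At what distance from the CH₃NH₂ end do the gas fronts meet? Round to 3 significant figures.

905 mm

In equal time, each gas travels a distance ∝ its rate ∝ 1/√M, so d_CH₃NH₂/d_HCl = √(M_HCl/M_CH₃NH₂) = √(36.46/31.06) = 1.083.
With d_CH₃NH₂ + d_HCl = 1740 mm, d_HCl = 1740/(1 + 1.083) = 835.2 mm.
d_CH₃NH₂ = 1740 − 835.2 = 905 mm.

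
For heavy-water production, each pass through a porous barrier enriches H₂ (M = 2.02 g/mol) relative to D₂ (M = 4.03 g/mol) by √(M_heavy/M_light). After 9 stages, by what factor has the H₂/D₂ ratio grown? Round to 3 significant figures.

The single-stage factor is √(M_heavy/M_light), so 9 stages give [√(4.03/2.02)]^9 = (4.03/2.02)^(9/2).
= 1.99505^(9/2) = 22.4.

22.4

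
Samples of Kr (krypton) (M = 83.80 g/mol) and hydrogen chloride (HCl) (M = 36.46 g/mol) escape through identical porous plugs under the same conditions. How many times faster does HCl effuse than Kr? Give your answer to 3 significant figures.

1.52

Graham's law gives rate_HCl/rate_Kr = √(M_Kr/M_HCl) = √(83.80/36.46) = √2.298 = 1.52.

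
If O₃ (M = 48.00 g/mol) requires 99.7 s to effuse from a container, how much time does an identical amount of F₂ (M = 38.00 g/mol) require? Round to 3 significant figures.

88.7 s

By Graham's law, t_F₂/t_O₃ = √(M_F₂/M_O₃) = √(38.00/48.00) = √0.7917 = 0.8898.
So the time for F₂ is 99.7 × 0.8898 = 88.7 s.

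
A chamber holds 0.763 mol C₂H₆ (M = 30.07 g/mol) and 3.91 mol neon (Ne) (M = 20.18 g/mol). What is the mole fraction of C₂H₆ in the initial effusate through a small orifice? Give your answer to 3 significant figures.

0.138

The effusion rate of species i is ∝ p_i/√M_i ∝ n_i/√M_i.
Mole fraction of C₂H₆ in the effusate = (n_C₂H₆/√M_C₂H₆) / (n_C₂H₆/√M_C₂H₆ + n_Ne/√M_Ne)
= (0.763/√30.07) / (0.763/√30.07 + 3.91/√20.18) = 0.1391/(0.1391 + 0.8704) = 0.138.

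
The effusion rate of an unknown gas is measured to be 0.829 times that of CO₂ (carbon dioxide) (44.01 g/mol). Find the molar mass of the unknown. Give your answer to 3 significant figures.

64.0 g/mol

Since effusion rate ∝ 1/√M, rate_X/rate_CO₂ = √(M_CO₂/M_X).
0.829 = √(44.01/M_X)
M_X = 44.01 / 0.829² = 44.01 / 0.6872 = 64.0 g/mol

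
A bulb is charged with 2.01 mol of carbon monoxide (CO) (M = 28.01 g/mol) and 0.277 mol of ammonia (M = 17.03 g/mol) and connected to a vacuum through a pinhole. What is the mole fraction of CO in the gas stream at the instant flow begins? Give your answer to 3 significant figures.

The effusion rate of species i is ∝ p_i/√M_i ∝ n_i/√M_i.
x_CO(eff) = (n_CO/√M_CO) / (n_CO/√M_CO + n_NH₃/√M_NH₃)
= (2.01/√28.01) / (2.01/√28.01 + 0.277/√17.03) = 0.3798/(0.3798 + 0.06712) = 0.850.

0.850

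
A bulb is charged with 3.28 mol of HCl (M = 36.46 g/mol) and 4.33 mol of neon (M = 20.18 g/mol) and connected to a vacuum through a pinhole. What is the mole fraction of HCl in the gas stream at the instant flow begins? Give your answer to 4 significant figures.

The effusion rate of species i is ∝ p_i/√M_i ∝ n_i/√M_i.
Mole fraction of HCl in the effusate = (n_HCl/√M_HCl) / (n_HCl/√M_HCl + n_Ne/√M_Ne)
= (3.28/√36.46) / (3.28/√36.46 + 4.33/√20.18) = 0.5432/(0.5432 + 0.9639) = 0.3604.

0.3604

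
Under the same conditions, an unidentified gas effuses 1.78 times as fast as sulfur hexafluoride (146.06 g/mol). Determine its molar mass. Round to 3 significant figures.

46.1 g/mol

Using Graham's law: rate_X/rate_SF₆ = √(M_SF₆/M_X).
1.78 = √(146.06/M_X)
M_X = 146.06 / 1.78² = 146.06 / 3.168 = 46.1 g/mol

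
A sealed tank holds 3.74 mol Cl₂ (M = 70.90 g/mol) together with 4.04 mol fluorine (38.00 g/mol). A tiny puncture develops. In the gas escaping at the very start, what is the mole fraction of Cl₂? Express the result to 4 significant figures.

The effusion rate of species i is ∝ p_i/√M_i ∝ n_i/√M_i.
x_Cl₂(eff) = (n_Cl₂/√M_Cl₂) / (n_Cl₂/√M_Cl₂ + n_F₂/√M_F₂)
= (3.74/√70.90) / (3.74/√70.90 + 4.04/√38.00) = 0.4442/(0.4442 + 0.6554) = 0.4040.

0.4040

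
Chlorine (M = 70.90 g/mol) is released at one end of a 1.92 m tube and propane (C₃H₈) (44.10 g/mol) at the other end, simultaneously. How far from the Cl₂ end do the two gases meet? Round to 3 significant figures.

0.847 m

Distances travelled in equal time are proportional to diffusion rates, so d_Cl₂/d_C₃H₈ = √(M_C₃H₈/M_Cl₂) = √(44.10/70.90) = 0.7887.
With d_Cl₂ + d_C₃H₈ = 1.92 m, d_C₃H₈ = 1.92/(1 + 0.7887) = 1.073 m.
d_Cl₂ = 1.92 − 1.073 = 0.847 m.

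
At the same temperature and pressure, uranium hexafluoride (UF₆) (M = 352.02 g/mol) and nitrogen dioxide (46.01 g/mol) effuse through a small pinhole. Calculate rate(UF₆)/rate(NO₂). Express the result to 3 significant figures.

0.362

By Graham's law, rate_UF₆/rate_NO₂ = √(M_NO₂/M_UF₆) = √(46.01/352.02) = √0.1307 = 0.362.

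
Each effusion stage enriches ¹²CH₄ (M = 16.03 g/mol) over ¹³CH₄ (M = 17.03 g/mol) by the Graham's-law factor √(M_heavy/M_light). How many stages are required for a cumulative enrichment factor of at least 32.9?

Per stage α = (17.03/16.03)^(1/2) = 1.06238^0.5, giving ln α = 0.03026.
Need α^N ≥ 32.9 ⇒ N ≥ ln(32.9) / ln α = 3.493 / 0.03026 = 115.46.
Rounding up, N = 116 stages.

116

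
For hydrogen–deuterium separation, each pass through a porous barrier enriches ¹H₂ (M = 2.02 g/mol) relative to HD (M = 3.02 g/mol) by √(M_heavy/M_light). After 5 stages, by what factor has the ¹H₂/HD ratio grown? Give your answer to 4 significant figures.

After 5 stages the ratio has grown by (√(3.02/2.02))^5 = (3.02/2.02)^(5/2).
= 1.49505^(5/2) = 2.733.

2.733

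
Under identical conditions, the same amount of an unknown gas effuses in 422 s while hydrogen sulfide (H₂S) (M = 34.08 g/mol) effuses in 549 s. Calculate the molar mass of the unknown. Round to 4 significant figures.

20.14 g/mol

By Graham's law, t_X/t_H₂S = √(M_X/M_H₂S).
422/549 = 0.7687 = √(M_X/34.08)
M_X = 34.08 × 0.7687² = 34.08 × 0.5909 = 20.14 g/mol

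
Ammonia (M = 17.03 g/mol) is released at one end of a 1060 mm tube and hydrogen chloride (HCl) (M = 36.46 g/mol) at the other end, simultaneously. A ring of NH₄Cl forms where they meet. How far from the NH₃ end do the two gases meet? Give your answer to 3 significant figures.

630 mm

The fronts meet when d_NH₃ + d_HCl = L with d_NH₃/d_HCl = √(M_HCl/M_NH₃) (Graham's law). Here √(M_HCl/M_NH₃) = √(36.46/17.03) = 1.463.
With d_NH₃ + d_HCl = 1060 mm, d_HCl = 1060/(1 + 1.463) = 430.3 mm.
d_NH₃ = 1060 − 430.3 = 630 mm.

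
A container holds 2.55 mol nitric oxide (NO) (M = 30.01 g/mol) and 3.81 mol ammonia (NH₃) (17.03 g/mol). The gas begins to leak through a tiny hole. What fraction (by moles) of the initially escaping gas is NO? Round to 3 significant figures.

0.335

Each component's effusion rate ∝ (its partial pressure)·(1/√M) ∝ n_i/√M_i.
Mole fraction of NO in the effusate = (n_NO/√M_NO) / (n_NO/√M_NO + n_NH₃/√M_NH₃)
= (2.55/√30.01) / (2.55/√30.01 + 3.81/√17.03) = 0.4655/(0.4655 + 0.9232) = 0.335.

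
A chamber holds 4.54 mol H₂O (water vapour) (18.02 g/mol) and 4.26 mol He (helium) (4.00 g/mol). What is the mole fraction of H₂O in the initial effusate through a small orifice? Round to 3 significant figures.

0.334

Each component's effusion rate ∝ (its partial pressure)·(1/√M) ∝ n_i/√M_i.
Mole fraction of H₂O in the effusate = (n_H₂O/√M_H₂O) / (n_H₂O/√M_H₂O + n_He/√M_He)
= (4.54/√18.02) / (4.54/√18.02 + 4.26/√4.00) = 1.069/(1.069 + 2.130) = 0.334.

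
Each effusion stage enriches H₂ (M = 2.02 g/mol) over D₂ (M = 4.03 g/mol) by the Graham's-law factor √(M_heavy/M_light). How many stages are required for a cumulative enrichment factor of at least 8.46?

7

Single-stage factor α = √(4.03/2.02), so ln α = ½ ln(1.99505) = 0.3453.
Need α^N ≥ 8.46 ⇒ N ≥ ln(8.46) / ln α = 2.135 / 0.3453 = 6.18.
Minimum whole number of stages: N = 7.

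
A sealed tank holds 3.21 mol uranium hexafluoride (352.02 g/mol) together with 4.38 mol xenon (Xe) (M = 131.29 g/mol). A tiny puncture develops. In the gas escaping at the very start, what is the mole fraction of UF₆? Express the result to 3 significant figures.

Effusion rate of each component ∝ n_i/√M_i (partial pressure × 1/√M).
So x_UF₆ in the escaping gas = (n_UF₆/√M_UF₆) / Σ(n_i/√M_i)
= (3.21/√352.02) / (3.21/√352.02 + 4.38/√131.29) = 0.1711/(0.1711 + 0.3823) = 0.309.

0.309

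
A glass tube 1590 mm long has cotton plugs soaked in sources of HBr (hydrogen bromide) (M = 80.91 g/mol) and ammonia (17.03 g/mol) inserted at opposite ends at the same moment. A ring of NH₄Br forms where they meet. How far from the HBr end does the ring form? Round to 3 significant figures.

Distances travelled in equal time are proportional to diffusion rates, so d_HBr/d_NH₃ = √(M_NH₃/M_HBr) = √(17.03/80.91) = 0.4588.
With d_HBr + d_NH₃ = 1590 mm, d_NH₃ = 1590/(1 + 0.4588) = 1090 mm.
d_HBr = 1590 − 1090 = 500 mm.

500 mm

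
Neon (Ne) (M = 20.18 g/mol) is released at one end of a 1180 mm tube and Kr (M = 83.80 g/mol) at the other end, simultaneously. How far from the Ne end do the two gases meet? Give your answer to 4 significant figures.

The fronts meet when d_Ne + d_Kr = L with d_Ne/d_Kr = √(M_Kr/M_Ne) (Graham's law). Here √(M_Kr/M_Ne) = √(83.80/20.18) = 2.038.
With d_Ne + d_Kr = 1180 mm, d_Kr = 1180/(1 + 2.038) = 388.4 mm.
d_Ne = 1180 − 388.4 = 791.6 mm.

791.6 mm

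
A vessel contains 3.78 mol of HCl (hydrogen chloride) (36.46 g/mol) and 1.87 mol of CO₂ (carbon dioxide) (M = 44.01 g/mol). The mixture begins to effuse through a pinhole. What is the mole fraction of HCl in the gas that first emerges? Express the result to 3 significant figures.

The effusion rate of species i is ∝ p_i/√M_i ∝ n_i/√M_i.
x_HCl(eff) = (n_HCl/√M_HCl) / (n_HCl/√M_HCl + n_CO₂/√M_CO₂)
= (3.78/√36.46) / (3.78/√36.46 + 1.87/√44.01) = 0.6260/(0.6260 + 0.2819) = 0.690.

0.690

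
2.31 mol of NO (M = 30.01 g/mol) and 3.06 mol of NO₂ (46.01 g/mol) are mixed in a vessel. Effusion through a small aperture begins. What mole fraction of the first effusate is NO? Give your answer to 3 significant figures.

0.483

Each component's effusion rate ∝ (its partial pressure)·(1/√M) ∝ n_i/√M_i.
So x_NO in the escaping gas = (n_NO/√M_NO) / Σ(n_i/√M_i)
= (2.31/√30.01) / (2.31/√30.01 + 3.06/√46.01) = 0.4217/(0.4217 + 0.4511) = 0.483.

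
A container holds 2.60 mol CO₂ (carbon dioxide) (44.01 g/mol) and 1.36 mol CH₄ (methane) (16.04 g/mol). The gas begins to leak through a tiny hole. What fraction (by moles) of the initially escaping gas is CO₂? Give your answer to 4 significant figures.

Effusion rate of each component ∝ n_i/√M_i (partial pressure × 1/√M).
So x_CO₂ in the escaping gas = (n_CO₂/√M_CO₂) / Σ(n_i/√M_i)
= (2.60/√44.01) / (2.60/√44.01 + 1.36/√16.04) = 0.3919/(0.3919 + 0.3396) = 0.5358.

0.5358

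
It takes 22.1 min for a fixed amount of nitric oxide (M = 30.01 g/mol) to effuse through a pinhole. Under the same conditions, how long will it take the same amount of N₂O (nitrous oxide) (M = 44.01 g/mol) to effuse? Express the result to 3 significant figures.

26.8 min

From Graham's law, t_N₂O/t_NO = √(M_N₂O/M_NO) = √(44.01/30.01) = √1.467 = 1.211.
So the time for N₂O is 22.1 × 1.211 = 26.8 min.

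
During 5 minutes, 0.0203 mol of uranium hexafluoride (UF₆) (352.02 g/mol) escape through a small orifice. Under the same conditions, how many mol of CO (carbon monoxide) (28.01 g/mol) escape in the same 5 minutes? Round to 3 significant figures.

By Graham's law, rate_CO/rate_UF₆ = √(M_UF₆/M_CO) = √(352.02/28.01) = √12.57 = 3.545.
So the amount for CO is 0.0203 × 3.545 = 0.0720 mol.

0.0720 mol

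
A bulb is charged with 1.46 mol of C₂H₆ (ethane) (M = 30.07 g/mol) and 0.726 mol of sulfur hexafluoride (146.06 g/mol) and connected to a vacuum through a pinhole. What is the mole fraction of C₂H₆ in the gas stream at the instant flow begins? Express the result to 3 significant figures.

Rate_i ∝ x_i/√M_i (Graham's law weighted by mole fraction), so the effusate composition follows n_i/√M_i.
Mole fraction of C₂H₆ in the effusate = (n_C₂H₆/√M_C₂H₆) / (n_C₂H₆/√M_C₂H₆ + n_SF₆/√M_SF₆)
= (1.46/√30.07) / (1.46/√30.07 + 0.726/√146.06) = 0.2662/(0.2662 + 0.06007) = 0.816.

0.816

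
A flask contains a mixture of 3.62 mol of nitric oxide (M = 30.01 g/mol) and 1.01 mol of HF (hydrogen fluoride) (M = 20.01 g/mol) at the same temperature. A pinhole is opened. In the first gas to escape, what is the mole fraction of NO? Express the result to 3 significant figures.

0.745

Effusion rate of each component ∝ n_i/√M_i (partial pressure × 1/√M).
Mole fraction of NO in the effusate = (n_NO/√M_NO) / (n_NO/√M_NO + n_HF/√M_HF)
= (3.62/√30.01) / (3.62/√30.01 + 1.01/√20.01) = 0.6608/(0.6608 + 0.2258) = 0.745.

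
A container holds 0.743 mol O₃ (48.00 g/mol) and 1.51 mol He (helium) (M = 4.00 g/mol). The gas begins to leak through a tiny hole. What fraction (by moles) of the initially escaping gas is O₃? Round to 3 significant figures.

The effusion rate of species i is ∝ p_i/√M_i ∝ n_i/√M_i.
Mole fraction of O₃ in the effusate = (n_O₃/√M_O₃) / (n_O₃/√M_O₃ + n_He/√M_He)
= (0.743/√48.00) / (0.743/√48.00 + 1.51/√4.00) = 0.1072/(0.1072 + 0.7550) = 0.124.

0.124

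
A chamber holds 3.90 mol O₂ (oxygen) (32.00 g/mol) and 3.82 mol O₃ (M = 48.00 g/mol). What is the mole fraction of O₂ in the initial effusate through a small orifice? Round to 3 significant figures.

Rate_i ∝ x_i/√M_i (Graham's law weighted by mole fraction), so the effusate composition follows n_i/√M_i.
So x_O₂ in the escaping gas = (n_O₂/√M_O₂) / Σ(n_i/√M_i)
= (3.90/√32.00) / (3.90/√32.00 + 3.82/√48.00) = 0.6894/(0.6894 + 0.5514) = 0.556.

0.556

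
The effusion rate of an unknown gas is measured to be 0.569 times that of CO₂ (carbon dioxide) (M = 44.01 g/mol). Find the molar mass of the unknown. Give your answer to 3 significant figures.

By Graham's law, rate_X/rate_CO₂ = √(M_CO₂/M_X).
0.569 = √(44.01/M_X)
M_X = 44.01 / 0.569² = 44.01 / 0.3238 = 136 g/mol

136 g/mol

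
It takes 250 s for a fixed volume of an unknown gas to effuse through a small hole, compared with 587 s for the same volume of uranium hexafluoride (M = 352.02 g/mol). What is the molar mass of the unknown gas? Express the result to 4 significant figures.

63.85 g/mol

Using Graham's law: t_X/t_UF₆ = √(M_X/M_UF₆).
250/587 = 0.4259 = √(M_X/352.02)
M_X = 352.02 × 0.4259² = 352.02 × 0.1814 = 63.85 g/mol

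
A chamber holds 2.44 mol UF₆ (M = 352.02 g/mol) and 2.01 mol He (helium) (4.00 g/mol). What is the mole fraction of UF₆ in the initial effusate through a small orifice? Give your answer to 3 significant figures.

0.115

Each component's effusion rate ∝ (its partial pressure)·(1/√M) ∝ n_i/√M_i.
So x_UF₆ in the escaping gas = (n_UF₆/√M_UF₆) / Σ(n_i/√M_i)
= (2.44/√352.02) / (2.44/√352.02 + 2.01/√4.00) = 0.1300/(0.1300 + 1.005) = 0.115.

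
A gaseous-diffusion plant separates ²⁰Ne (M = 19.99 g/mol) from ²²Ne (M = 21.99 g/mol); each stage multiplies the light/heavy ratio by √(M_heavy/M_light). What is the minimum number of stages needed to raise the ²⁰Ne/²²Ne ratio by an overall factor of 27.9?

70

Single-stage factor α = √(21.99/19.99), so ln α = ½ ln(1.10005) = 0.04768.
Need α^N ≥ 27.9 ⇒ N ≥ ln(27.9) / ln α = 3.329 / 0.04768 = 69.81.
Minimum whole number of stages: N = 70.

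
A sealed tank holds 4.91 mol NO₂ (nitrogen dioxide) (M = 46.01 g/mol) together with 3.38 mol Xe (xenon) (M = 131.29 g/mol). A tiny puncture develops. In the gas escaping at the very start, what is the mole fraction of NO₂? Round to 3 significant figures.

Effusion rate of each component ∝ n_i/√M_i (partial pressure × 1/√M).
So x_NO₂ in the escaping gas = (n_NO₂/√M_NO₂) / Σ(n_i/√M_i)
= (4.91/√46.01) / (4.91/√46.01 + 3.38/√131.29) = 0.7239/(0.7239 + 0.2950) = 0.710.

0.710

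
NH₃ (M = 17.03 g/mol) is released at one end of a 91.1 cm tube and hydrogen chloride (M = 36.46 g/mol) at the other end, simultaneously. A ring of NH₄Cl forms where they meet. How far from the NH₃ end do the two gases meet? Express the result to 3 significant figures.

54.1 cm

The fronts meet when d_NH₃ + d_HCl = L with d_NH₃/d_HCl = √(M_HCl/M_NH₃) (Graham's law). Here √(M_HCl/M_NH₃) = √(36.46/17.03) = 1.463.
With d_NH₃ + d_HCl = 91.1 cm, d_HCl = 91.1/(1 + 1.463) = 36.98 cm.
d_NH₃ = 91.1 − 36.98 = 54.1 cm.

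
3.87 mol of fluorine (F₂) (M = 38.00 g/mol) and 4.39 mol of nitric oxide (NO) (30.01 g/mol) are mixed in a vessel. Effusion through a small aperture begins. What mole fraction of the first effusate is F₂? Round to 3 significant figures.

The effusion rate of species i is ∝ p_i/√M_i ∝ n_i/√M_i.
x_F₂(eff) = (n_F₂/√M_F₂) / (n_F₂/√M_F₂ + n_NO/√M_NO)
= (3.87/√38.00) / (3.87/√38.00 + 4.39/√30.01) = 0.6278/(0.6278 + 0.8014) = 0.439.

0.439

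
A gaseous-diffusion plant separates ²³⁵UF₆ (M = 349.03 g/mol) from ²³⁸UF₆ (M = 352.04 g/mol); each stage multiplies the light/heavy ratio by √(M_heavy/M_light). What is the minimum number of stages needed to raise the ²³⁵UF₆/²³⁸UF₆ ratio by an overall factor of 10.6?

550

With α = √(352.04/349.03) per stage, ln α = ½ ln(1.00862) = 0.004293.
Need α^N ≥ 10.6 ⇒ N ≥ ln(10.6) / ln α = 2.361 / 0.004293 = 549.87.
Rounding up, N = 550 stages.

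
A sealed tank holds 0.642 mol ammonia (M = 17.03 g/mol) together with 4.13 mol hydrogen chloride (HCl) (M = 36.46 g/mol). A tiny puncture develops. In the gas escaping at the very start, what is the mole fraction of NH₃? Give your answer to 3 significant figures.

0.185

Effusion rate of each component ∝ n_i/√M_i (partial pressure × 1/√M).
x_NH₃(eff) = (n_NH₃/√M_NH₃) / (n_NH₃/√M_NH₃ + n_HCl/√M_HCl)
= (0.642/√17.03) / (0.642/√17.03 + 4.13/√36.46) = 0.1556/(0.1556 + 0.6840) = 0.185.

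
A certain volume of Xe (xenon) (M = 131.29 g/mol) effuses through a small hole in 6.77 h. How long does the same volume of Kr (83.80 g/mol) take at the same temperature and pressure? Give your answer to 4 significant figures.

5.409 h

Graham's law gives t_Kr/t_Xe = √(M_Kr/M_Xe) = √(83.80/131.29) = √0.6383 = 0.7989.
So the time for Kr is 6.77 × 0.7989 = 5.409 h.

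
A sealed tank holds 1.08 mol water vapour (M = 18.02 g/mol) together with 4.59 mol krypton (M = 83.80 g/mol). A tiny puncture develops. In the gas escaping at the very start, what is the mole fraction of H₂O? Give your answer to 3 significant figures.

0.337

Effusion rate of each component ∝ n_i/√M_i (partial pressure × 1/√M).
x_H₂O(eff) = (n_H₂O/√M_H₂O) / (n_H₂O/√M_H₂O + n_Kr/√M_Kr)
= (1.08/√18.02) / (1.08/√18.02 + 4.59/√83.80) = 0.2544/(0.2544 + 0.5014) = 0.337.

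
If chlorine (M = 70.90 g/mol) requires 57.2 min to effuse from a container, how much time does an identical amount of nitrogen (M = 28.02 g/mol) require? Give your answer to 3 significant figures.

By Graham's law, t_N₂/t_Cl₂ = √(M_N₂/M_Cl₂) = √(28.02/70.90) = √0.3952 = 0.6287.
So the time for N₂ is 57.2 × 0.6287 = 36.0 min.

36.0 min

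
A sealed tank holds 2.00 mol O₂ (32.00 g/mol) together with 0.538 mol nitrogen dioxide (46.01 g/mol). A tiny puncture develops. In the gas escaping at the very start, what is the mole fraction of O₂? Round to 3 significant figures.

Effusion rate of each component ∝ n_i/√M_i (partial pressure × 1/√M).
Mole fraction of O₂ in the effusate = (n_O₂/√M_O₂) / (n_O₂/√M_O₂ + n_NO₂/√M_NO₂)
= (2.00/√32.00) / (2.00/√32.00 + 0.538/√46.01) = 0.3536/(0.3536 + 0.07932) = 0.817.

0.817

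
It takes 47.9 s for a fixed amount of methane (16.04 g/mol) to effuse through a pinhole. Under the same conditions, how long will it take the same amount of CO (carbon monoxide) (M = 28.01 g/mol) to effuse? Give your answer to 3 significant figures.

Since effusion rate ∝ 1/√M, t_CO/t_CH₄ = √(M_CO/M_CH₄) = √(28.01/16.04) = √1.746 = 1.321.
So the time for CO is 47.9 × 1.321 = 63.3 s.

63.3 s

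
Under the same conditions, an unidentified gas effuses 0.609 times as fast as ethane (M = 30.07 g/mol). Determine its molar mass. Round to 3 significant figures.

81.1 g/mol

Graham's law gives rate_X/rate_C₂H₆ = √(M_C₂H₆/M_X).
0.609 = √(30.07/M_X)
M_X = 30.07 / 0.609² = 30.07 / 0.3709 = 81.1 g/mol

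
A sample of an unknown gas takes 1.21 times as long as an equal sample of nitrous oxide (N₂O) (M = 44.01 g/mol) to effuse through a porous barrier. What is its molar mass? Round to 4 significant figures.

By Graham's law, t_X/t_N₂O = √(M_X/M_N₂O).
1.21 = √(M_X/44.01)
M_X = 44.01 × 1.21² = 44.01 × 1.464 = 64.44 g/mol

64.44 g/mol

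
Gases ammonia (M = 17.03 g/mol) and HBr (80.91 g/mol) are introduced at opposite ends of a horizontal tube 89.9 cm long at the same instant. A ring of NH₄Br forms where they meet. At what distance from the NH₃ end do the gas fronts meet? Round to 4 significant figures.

Distances travelled in equal time are proportional to diffusion rates, so d_NH₃/d_HBr = √(M_HBr/M_NH₃) = √(80.91/17.03) = 2.180.
With d_NH₃ + d_HBr = 89.9 cm, d_HBr = 89.9/(1 + 2.180) = 28.27 cm.
d_NH₃ = 89.9 − 28.27 = 61.63 cm.

61.63 cm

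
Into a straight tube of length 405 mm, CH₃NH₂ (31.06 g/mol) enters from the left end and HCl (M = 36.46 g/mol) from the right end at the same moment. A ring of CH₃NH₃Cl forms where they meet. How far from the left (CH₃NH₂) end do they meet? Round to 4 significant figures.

In equal time, each gas travels a distance ∝ its rate ∝ 1/√M, so d_CH₃NH₂/d_HCl = √(M_HCl/M_CH₃NH₂) = √(36.46/31.06) = 1.083.
With d_CH₃NH₂ + d_HCl = 405 mm, d_HCl = 405/(1 + 1.083) = 194.4 mm.
d_CH₃NH₂ = 405 − 194.4 = 210.6 mm.

210.6 mm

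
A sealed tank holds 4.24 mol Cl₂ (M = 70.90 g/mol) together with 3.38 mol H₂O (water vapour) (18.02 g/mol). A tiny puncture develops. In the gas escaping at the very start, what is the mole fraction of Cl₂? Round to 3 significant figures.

0.387

Rate_i ∝ x_i/√M_i (Graham's law weighted by mole fraction), so the effusate composition follows n_i/√M_i.
x_Cl₂(eff) = (n_Cl₂/√M_Cl₂) / (n_Cl₂/√M_Cl₂ + n_H₂O/√M_H₂O)
= (4.24/√70.90) / (4.24/√70.90 + 3.38/√18.02) = 0.5036/(0.5036 + 0.7962) = 0.387.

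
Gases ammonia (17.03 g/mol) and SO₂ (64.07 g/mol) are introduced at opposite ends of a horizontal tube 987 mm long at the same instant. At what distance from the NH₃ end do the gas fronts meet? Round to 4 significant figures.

651.2 mm

In equal time, each gas travels a distance ∝ its rate ∝ 1/√M, so d_NH₃/d_SO₂ = √(M_SO₂/M_NH₃) = √(64.07/17.03) = 1.940.
With d_NH₃ + d_SO₂ = 987 mm, d_SO₂ = 987/(1 + 1.940) = 335.8 mm.
d_NH₃ = 987 − 335.8 = 651.2 mm.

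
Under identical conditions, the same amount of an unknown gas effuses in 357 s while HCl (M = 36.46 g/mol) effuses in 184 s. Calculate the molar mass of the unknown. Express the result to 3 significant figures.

137 g/mol

By Graham's law, t_X/t_HCl = √(M_X/M_HCl).
357/184 = 1.940 = √(M_X/36.46)
M_X = 36.46 × 1.940² = 36.46 × 3.764 = 137 g/mol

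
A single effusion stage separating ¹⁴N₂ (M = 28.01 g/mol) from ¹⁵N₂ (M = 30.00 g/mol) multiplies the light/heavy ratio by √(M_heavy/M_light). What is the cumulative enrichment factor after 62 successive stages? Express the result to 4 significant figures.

The single-stage factor is √(M_heavy/M_light), so 62 stages give [√(30.00/28.01)]^62 = (30.00/28.01)^(62/2).
= 1.07105^31 = 8.396.

8.396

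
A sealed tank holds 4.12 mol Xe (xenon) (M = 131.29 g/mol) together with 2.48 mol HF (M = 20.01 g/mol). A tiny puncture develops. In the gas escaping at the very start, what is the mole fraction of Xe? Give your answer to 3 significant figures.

0.393

The effusion rate of species i is ∝ p_i/√M_i ∝ n_i/√M_i.
Mole fraction of Xe in the effusate = (n_Xe/√M_Xe) / (n_Xe/√M_Xe + n_HF/√M_HF)
= (4.12/√131.29) / (4.12/√131.29 + 2.48/√20.01) = 0.3596/(0.3596 + 0.5544) = 0.393.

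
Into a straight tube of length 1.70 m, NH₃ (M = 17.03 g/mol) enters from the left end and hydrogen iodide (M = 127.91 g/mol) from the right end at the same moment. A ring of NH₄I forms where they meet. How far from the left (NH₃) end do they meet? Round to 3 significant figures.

1.25 m

Distances travelled in equal time are proportional to diffusion rates, so d_NH₃/d_HI = √(M_HI/M_NH₃) = √(127.91/17.03) = 2.741.
With d_NH₃ + d_HI = 1.70 m, d_HI = 1.70/(1 + 2.741) = 0.4545 m.
d_NH₃ = 1.70 − 0.4545 = 1.25 m.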